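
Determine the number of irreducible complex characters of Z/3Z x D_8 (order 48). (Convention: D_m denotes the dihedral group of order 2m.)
21

Working: The number of irreducible complex representations of a finite group equals its number of conjugacy classes. For a direct product, #classes(G x H) = #classes(G) * #classes(H). Z/3Z has 3 classes (abelian), D_8 has 7 classes, so 3 * 7 = 21, so Z/3Z x D_8 (order 48) has exactly 21 irreducible complex representations.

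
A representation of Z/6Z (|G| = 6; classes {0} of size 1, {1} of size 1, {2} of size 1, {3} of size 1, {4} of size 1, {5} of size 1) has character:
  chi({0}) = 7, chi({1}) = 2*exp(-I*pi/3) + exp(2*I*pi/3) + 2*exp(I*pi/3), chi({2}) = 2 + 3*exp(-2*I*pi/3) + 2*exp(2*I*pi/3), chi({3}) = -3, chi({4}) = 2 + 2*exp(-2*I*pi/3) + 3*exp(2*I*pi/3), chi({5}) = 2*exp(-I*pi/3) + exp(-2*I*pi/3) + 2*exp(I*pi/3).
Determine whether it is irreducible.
Not irreducible (reducible): <chi, chi> = 11 > 1.

<chi, chi> = (1/|G|) sum_C |C| * |chi(C)|^2 = (1/6)[1*|7|^2 + 1*|2*exp(-I*pi/3) + exp(2*I*pi/3) + 2*exp(I*pi/3)|^2 + 1*|2 + 3*exp(-2*I*pi/3) + 2*exp(2*I*pi/3)|^2 + 1*|-3|^2 + 1*|2 + 2*exp(-2*I*pi/3) + 3*exp(2*I*pi/3)|^2 + 1*|2*exp(-I*pi/3) + exp(-2*I*pi/3) + 2*exp(I*pi/3)|^2]
  = (1/6)[(49) + (3) + (1) + (9) + (1) + (3)] = 66/6 = 11.
(Exp terms are combined using exp(i*s)*conj(exp(i*t)) = exp(i*(s-t)), and sums of them are collapsed using the identity that for every m > 1 the m distinct m-th roots of unity sum to 0, e.g. 1 + exp(2*I*pi/3) + exp(-2*I*pi/3) = 0.)
A character is irreducible iff <chi, chi> = 1, so this representation is reducible.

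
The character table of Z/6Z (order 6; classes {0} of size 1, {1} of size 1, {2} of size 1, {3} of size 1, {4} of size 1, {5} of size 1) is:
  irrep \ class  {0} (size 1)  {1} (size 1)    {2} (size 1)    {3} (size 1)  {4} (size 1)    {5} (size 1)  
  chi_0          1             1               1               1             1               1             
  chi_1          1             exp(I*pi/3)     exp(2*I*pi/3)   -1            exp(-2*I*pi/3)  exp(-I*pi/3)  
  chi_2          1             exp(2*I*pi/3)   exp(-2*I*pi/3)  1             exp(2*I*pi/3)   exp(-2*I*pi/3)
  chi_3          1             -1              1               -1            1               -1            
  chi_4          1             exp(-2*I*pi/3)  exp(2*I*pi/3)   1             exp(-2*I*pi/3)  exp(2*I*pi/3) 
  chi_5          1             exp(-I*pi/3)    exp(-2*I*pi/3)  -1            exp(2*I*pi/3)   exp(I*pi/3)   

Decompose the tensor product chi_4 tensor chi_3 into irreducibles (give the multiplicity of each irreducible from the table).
chi_4 tensor chi_3 = chi_1 (all other irreducibles have multiplicity 0).

Derivation: The character of a tensor product is the pointwise product (chi_4 * chi_3)(C) = chi_4(C) * chi_3(C):
  {0}: (1)*(1), {1}: (exp(-2*I*pi/3))*(-1), {2}: (exp(2*I*pi/3))*(1), {3}: (1)*(-1), {4}: (exp(-2*I*pi/3))*(1), {5}: (exp(2*I*pi/3))*(-1)
so (chi_4 * chi_3) takes values
  {0} -> 1, {1} -> -exp(-2*I*pi/3), {2} -> exp(2*I*pi/3), {3} -> -1, {4} -> exp(-2*I*pi/3), {5} -> -exp(2*I*pi/3).
Now take the inner product of this character with each irreducible chi from the table, <chi_4*chi_3, chi> = (1/6) sum_C |C| (chi_4*chi_3)(C) conj(chi(C)):
  <chi_4*chi_3, chi_0> = (1/6)[1*(1)*conj(1) + 1*(-exp(-2*I*pi/3))*conj(1) + 1*(exp(2*I*pi/3))*conj(1) + 1*(-1)*conj(1) + 1*(exp(-2*I*pi/3))*conj(1) + 1*(-exp(2*I*pi/3))*conj(1)]
      = (1/6)[(1) + (-exp(-2*I*pi/3)) + (exp(2*I*pi/3)) + (-1) + (exp(-2*I*pi/3)) + (-exp(2*I*pi/3))] = 0/6 = 0
  <chi_4*chi_3, chi_1> = (1/6)[1*(1)*conj(1) + 1*(-exp(-2*I*pi/3))*conj(exp(I*pi/3)) + 1*(exp(2*I*pi/3))*conj(exp(2*I*pi/3)) + 1*(-1)*conj(-1) + 1*(exp(-2*I*pi/3))*conj(exp(-2*I*pi/3)) + 1*(-exp(2*I*pi/3))*conj(exp(-I*pi/3))]
      = (1/6)[(1) + (1) + (1) + (1) + (1) + (1)] = 6/6 = 1
  <chi_4*chi_3, chi_2> = (1/6)[1*(1)*conj(1) + 1*(-exp(-2*I*pi/3))*conj(exp(2*I*pi/3)) + 1*(exp(2*I*pi/3))*conj(exp(-2*I*pi/3)) + 1*(-1)*conj(1) + 1*(exp(-2*I*pi/3))*conj(exp(2*I*pi/3)) + 1*(-exp(2*I*pi/3))*conj(exp(-2*I*pi/3))]
      = (1/6)[(1) + (-exp(2*I*pi/3)) + (exp(-2*I*pi/3)) + (-1) + (exp(2*I*pi/3)) + (-exp(-2*I*pi/3))] = 0/6 = 0
  <chi_4*chi_3, chi_3> = (1/6)[1*(1)*conj(1) + 1*(-exp(-2*I*pi/3))*conj(-1) + 1*(exp(2*I*pi/3))*conj(1) + 1*(-1)*conj(-1) + 1*(exp(-2*I*pi/3))*conj(1) + 1*(-exp(2*I*pi/3))*conj(-1)]
      = (1/6)[(1) + (exp(-2*I*pi/3)) + (exp(2*I*pi/3)) + (1) + (exp(-2*I*pi/3)) + (exp(2*I*pi/3))] = 0/6 = 0
  <chi_4*chi_3, chi_4> = (1/6)[1*(1)*conj(1) + 1*(-exp(-2*I*pi/3))*conj(exp(-2*I*pi/3)) + 1*(exp(2*I*pi/3))*conj(exp(2*I*pi/3)) + 1*(-1)*conj(1) + 1*(exp(-2*I*pi/3))*conj(exp(-2*I*pi/3)) + 1*(-exp(2*I*pi/3))*conj(exp(2*I*pi/3))]
      = (1/6)[(1) + (-1) + (1) + (-1) + (1) + (-1)] = 0/6 = 0
  <chi_4*chi_3, chi_5> = (1/6)[1*(1)*conj(1) + 1*(-exp(-2*I*pi/3))*conj(exp(-I*pi/3)) + 1*(exp(2*I*pi/3))*conj(exp(-2*I*pi/3)) + 1*(-1)*conj(-1) + 1*(exp(-2*I*pi/3))*conj(exp(2*I*pi/3)) + 1*(-exp(2*I*pi/3))*conj(exp(I*pi/3))]
      = (1/6)[(1) + (-exp(-I*pi/3)) + (exp(-2*I*pi/3)) + (1) + (exp(2*I*pi/3)) + (-exp(I*pi/3))] = 0/6 = 0
(Exp terms are combined using exp(i*s)*conj(exp(i*t)) = exp(i*(s-t)), and sums of them are collapsed using the identity that for every m > 1 the m distinct m-th roots of unity sum to 0, e.g. 1 + exp(2*I*pi/3) + exp(-2*I*pi/3) = 0.)
Hence the multiplicities are chi_1: 1. Dimension check: dim(chi_4)*dim(chi_3) = 1*1 = 1 and sum (mult * dim) = 1*1 = 1.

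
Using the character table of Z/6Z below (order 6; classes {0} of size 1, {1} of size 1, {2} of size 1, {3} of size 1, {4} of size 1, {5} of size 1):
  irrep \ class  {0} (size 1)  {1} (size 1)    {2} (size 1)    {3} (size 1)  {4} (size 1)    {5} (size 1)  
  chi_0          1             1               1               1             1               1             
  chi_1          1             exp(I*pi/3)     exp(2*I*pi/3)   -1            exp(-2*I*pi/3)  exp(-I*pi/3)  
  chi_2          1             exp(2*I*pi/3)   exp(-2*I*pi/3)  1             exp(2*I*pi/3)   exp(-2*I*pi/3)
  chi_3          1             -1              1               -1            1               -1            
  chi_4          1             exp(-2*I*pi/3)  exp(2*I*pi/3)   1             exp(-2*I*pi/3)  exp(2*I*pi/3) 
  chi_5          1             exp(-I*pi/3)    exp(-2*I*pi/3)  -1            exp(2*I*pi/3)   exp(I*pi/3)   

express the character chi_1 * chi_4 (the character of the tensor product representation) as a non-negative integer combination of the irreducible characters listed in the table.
chi_1 tensor chi_4 = chi_5 (all other irreducibles have multiplicity 0).

Proof sketch: The character of a tensor product is the pointwise product (chi_1 * chi_4)(C) = chi_1(C) * chi_4(C):
  {0}: (1)*(1), {1}: (exp(I*pi/3))*(exp(-2*I*pi/3)), {2}: (exp(2*I*pi/3))*(exp(2*I*pi/3)), {3}: (-1)*(1), {4}: (exp(-2*I*pi/3))*(exp(-2*I*pi/3)), {5}: (exp(-I*pi/3))*(exp(2*I*pi/3))
so (chi_1 * chi_4) takes values
  {0} -> 1, {1} -> exp(-I*pi/3), {2} -> exp(-2*I*pi/3), {3} -> -1, {4} -> exp(2*I*pi/3), {5} -> exp(I*pi/3).
Now take the inner product of this character with each irreducible chi from the table, <chi_1*chi_4, chi> = (1/6) sum_C |C| (chi_1*chi_4)(C) conj(chi(C)):
  <chi_1*chi_4, chi_0> = (1/6)[1*(1)*conj(1) + 1*(exp(-I*pi/3))*conj(1) + 1*(exp(-2*I*pi/3))*conj(1) + 1*(-1)*conj(1) + 1*(exp(2*I*pi/3))*conj(1) + 1*(exp(I*pi/3))*conj(1)]
      = (1/6)[(1) + (exp(-I*pi/3)) + (exp(-2*I*pi/3)) + (-1) + (exp(2*I*pi/3)) + (exp(I*pi/3))] = 0/6 = 0
  <chi_1*chi_4, chi_1> = (1/6)[1*(1)*conj(1) + 1*(exp(-I*pi/3))*conj(exp(I*pi/3)) + 1*(exp(-2*I*pi/3))*conj(exp(2*I*pi/3)) + 1*(-1)*conj(-1) + 1*(exp(2*I*pi/3))*conj(exp(-2*I*pi/3)) + 1*(exp(I*pi/3))*conj(exp(-I*pi/3))]
      = (1/6)[(1) + (exp(-2*I*pi/3)) + (exp(2*I*pi/3)) + (1) + (exp(-2*I*pi/3)) + (exp(2*I*pi/3))] = 0/6 = 0
  <chi_1*chi_4, chi_2> = (1/6)[1*(1)*conj(1) + 1*(exp(-I*pi/3))*conj(exp(2*I*pi/3)) + 1*(exp(-2*I*pi/3))*conj(exp(-2*I*pi/3)) + 1*(-1)*conj(1) + 1*(exp(2*I*pi/3))*conj(exp(2*I*pi/3)) + 1*(exp(I*pi/3))*conj(exp(-2*I*pi/3))]
      = (1/6)[(1) + (-1) + (1) + (-1) + (1) + (-1)] = 0/6 = 0
  <chi_1*chi_4, chi_3> = (1/6)[1*(1)*conj(1) + 1*(exp(-I*pi/3))*conj(-1) + 1*(exp(-2*I*pi/3))*conj(1) + 1*(-1)*conj(-1) + 1*(exp(2*I*pi/3))*conj(1) + 1*(exp(I*pi/3))*conj(-1)]
      = (1/6)[(1) + (-exp(-I*pi/3)) + (exp(-2*I*pi/3)) + (1) + (exp(2*I*pi/3)) + (-exp(I*pi/3))] = 0/6 = 0
  <chi_1*chi_4, chi_4> = (1/6)[1*(1)*conj(1) + 1*(exp(-I*pi/3))*conj(exp(-2*I*pi/3)) + 1*(exp(-2*I*pi/3))*conj(exp(2*I*pi/3)) + 1*(-1)*conj(1) + 1*(exp(2*I*pi/3))*conj(exp(-2*I*pi/3)) + 1*(exp(I*pi/3))*conj(exp(2*I*pi/3))]
      = (1/6)[(1) + (exp(I*pi/3)) + (exp(2*I*pi/3)) + (-1) + (exp(-2*I*pi/3)) + (exp(-I*pi/3))] = 0/6 = 0
  <chi_1*chi_4, chi_5> = (1/6)[1*(1)*conj(1) + 1*(exp(-I*pi/3))*conj(exp(-I*pi/3)) + 1*(exp(-2*I*pi/3))*conj(exp(-2*I*pi/3)) + 1*(-1)*conj(-1) + 1*(exp(2*I*pi/3))*conj(exp(2*I*pi/3)) + 1*(exp(I*pi/3))*conj(exp(I*pi/3))]
      = (1/6)[(1) + (1) + (1) + (1) + (1) + (1)] = 6/6 = 1
(Exp terms are combined using exp(i*s)*conj(exp(i*t)) = exp(i*(s-t)), and sums of them are collapsed using the identity that for every m > 1 the m distinct m-th roots of unity sum to 0, e.g. 1 + exp(2*I*pi/3) + exp(-2*I*pi/3) = 0.)
Hence the multiplicities are chi_5: 1. Dimension check: dim(chi_1)*dim(chi_4) = 1*1 = 1 and sum (mult * dim) = 1*1 = 1.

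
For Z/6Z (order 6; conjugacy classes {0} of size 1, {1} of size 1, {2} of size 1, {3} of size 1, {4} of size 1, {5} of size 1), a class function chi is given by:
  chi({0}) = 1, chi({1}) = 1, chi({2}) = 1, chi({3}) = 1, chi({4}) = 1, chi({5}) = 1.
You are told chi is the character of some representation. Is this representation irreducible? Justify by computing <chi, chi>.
Irreducible: <chi, chi> = 1.

<chi, chi> = (1/|G|) sum_C |C| * |chi(C)|^2 = (1/6)[1*|1|^2 + 1*|1|^2 + 1*|1|^2 + 1*|1|^2 + 1*|1|^2 + 1*|1|^2]
  = (1/6)[(1) + (1) + (1) + (1) + (1) + (1)] = 6/6 = 1.
(Exp terms are combined using exp(i*s)*conj(exp(i*t)) = exp(i*(s-t)), and sums of them are collapsed using the identity that for every m > 1 the m distinct m-th roots of unity sum to 0, e.g. 1 + exp(2*I*pi/3) + exp(-2*I*pi/3) = 0.)
A character is irreducible iff <chi, chi> = 1, so this representation is irreducible.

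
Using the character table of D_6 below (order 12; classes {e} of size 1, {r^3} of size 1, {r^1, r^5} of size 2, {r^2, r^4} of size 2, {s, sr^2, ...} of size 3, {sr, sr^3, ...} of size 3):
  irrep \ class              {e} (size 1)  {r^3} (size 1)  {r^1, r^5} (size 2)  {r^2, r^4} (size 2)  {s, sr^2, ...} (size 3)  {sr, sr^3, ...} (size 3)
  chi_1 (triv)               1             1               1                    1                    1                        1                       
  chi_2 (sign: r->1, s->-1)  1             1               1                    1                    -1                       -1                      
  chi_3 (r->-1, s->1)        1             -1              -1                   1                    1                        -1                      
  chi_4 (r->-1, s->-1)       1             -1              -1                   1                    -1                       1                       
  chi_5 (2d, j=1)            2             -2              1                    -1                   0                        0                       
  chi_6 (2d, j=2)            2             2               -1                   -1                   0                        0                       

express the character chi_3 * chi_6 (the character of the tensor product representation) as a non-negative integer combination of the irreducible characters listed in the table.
chi_3 tensor chi_6 = chi_5 (all other irreducibles have multiplicity 0).

Solution. The character of a tensor product is the pointwise product (chi_3 * chi_6)(C) = chi_3(C) * chi_6(C):
  {e}: (1)*(2), {r^3}: (-1)*(2), {r^1, r^5}: (-1)*(-1), {r^2, r^4}: (1)*(-1), {s, sr^2, ...}: (1)*(0), {sr, sr^3, ...}: (-1)*(0)
so (chi_3 * chi_6) takes values
  {e} -> 2, {r^3} -> -2, {r^1, r^5} -> 1, {r^2, r^4} -> -1, {s, sr^2, ...} -> 0, {sr, sr^3, ...} -> 0.
Now take the inner product of this character with each irreducible chi from the table, <chi_3*chi_6, chi> = (1/12) sum_C |C| (chi_3*chi_6)(C) conj(chi(C)):
  <chi_3*chi_6, chi_1> = (1/12)[1*(2)*conj(1) + 1*(-2)*conj(1) + 2*(1)*conj(1) + 2*(-1)*conj(1) + 3*(0)*conj(1) + 3*(0)*conj(1)]
      = (1/12)[(2) + (-2) + (2) + (-2) + (0) + (0)] = 0/12 = 0
  <chi_3*chi_6, chi_2> = (1/12)[1*(2)*conj(1) + 1*(-2)*conj(1) + 2*(1)*conj(1) + 2*(-1)*conj(1) + 3*(0)*conj(-1) + 3*(0)*conj(-1)]
      = (1/12)[(2) + (-2) + (2) + (-2) + (0) + (0)] = 0/12 = 0
  <chi_3*chi_6, chi_3> = (1/12)[1*(2)*conj(1) + 1*(-2)*conj(-1) + 2*(1)*conj(-1) + 2*(-1)*conj(1) + 3*(0)*conj(1) + 3*(0)*conj(-1)]
      = (1/12)[(2) + (2) + (-2) + (-2) + (0) + (0)] = 0/12 = 0
  <chi_3*chi_6, chi_4> = (1/12)[1*(2)*conj(1) + 1*(-2)*conj(-1) + 2*(1)*conj(-1) + 2*(-1)*conj(1) + 3*(0)*conj(-1) + 3*(0)*conj(1)]
      = (1/12)[(2) + (2) + (-2) + (-2) + (0) + (0)] = 0/12 = 0
  <chi_3*chi_6, chi_5> = (1/12)[1*(2)*conj(2) + 1*(-2)*conj(-2) + 2*(1)*conj(1) + 2*(-1)*conj(-1) + 3*(0)*conj(0) + 3*(0)*conj(0)]
      = (1/12)[(4) + (4) + (2) + (2) + (0) + (0)] = 12/12 = 1
  <chi_3*chi_6, chi_6> = (1/12)[1*(2)*conj(2) + 1*(-2)*conj(2) + 2*(1)*conj(-1) + 2*(-1)*conj(-1) + 3*(0)*conj(0) + 3*(0)*conj(0)]
      = (1/12)[(4) + (-4) + (-2) + (2) + (0) + (0)] = 0/12 = 0
Hence the multiplicities are chi_5: 1. Dimension check: dim(chi_3)*dim(chi_6) = 1*2 = 2 and sum (mult * dim) = 1*2 = 2.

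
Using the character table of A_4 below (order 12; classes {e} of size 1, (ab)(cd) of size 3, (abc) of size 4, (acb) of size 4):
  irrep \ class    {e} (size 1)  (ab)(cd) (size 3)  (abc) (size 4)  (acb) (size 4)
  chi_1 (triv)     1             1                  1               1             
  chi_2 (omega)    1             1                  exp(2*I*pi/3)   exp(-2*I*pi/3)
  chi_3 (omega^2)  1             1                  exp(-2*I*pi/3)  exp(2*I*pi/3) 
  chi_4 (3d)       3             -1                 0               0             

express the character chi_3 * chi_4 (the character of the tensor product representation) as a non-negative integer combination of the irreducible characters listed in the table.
chi_3 tensor chi_4 = chi_4 (all other irreducibles have multiplicity 0).

Derivation: The character of a tensor product is the pointwise product (chi_3 * chi_4)(C) = chi_3(C) * chi_4(C):
  {e}: (1)*(3), (ab)(cd): (1)*(-1), (abc): (exp(-2*I*pi/3))*(0), (acb): (exp(2*I*pi/3))*(0)
so (chi_3 * chi_4) takes values
  {e} -> 3, (ab)(cd) -> -1, (abc) -> 0, (acb) -> 0.
Now take the inner product of this character with each irreducible chi from the table, <chi_3*chi_4, chi> = (1/12) sum_C |C| (chi_3*chi_4)(C) conj(chi(C)):
  <chi_3*chi_4, chi_1> = (1/12)[1*(3)*conj(1) + 3*(-1)*conj(1) + 4*(0)*conj(1) + 4*(0)*conj(1)]
      = (1/12)[(3) + (-3) + (0) + (0)] = 0/12 = 0
  <chi_3*chi_4, chi_2> = (1/12)[1*(3)*conj(1) + 3*(-1)*conj(1) + 4*(0)*conj(exp(2*I*pi/3)) + 4*(0)*conj(exp(-2*I*pi/3))]
      = (1/12)[(3) + (-3) + (0) + (0)] = 0/12 = 0
  <chi_3*chi_4, chi_3> = (1/12)[1*(3)*conj(1) + 3*(-1)*conj(1) + 4*(0)*conj(exp(-2*I*pi/3)) + 4*(0)*conj(exp(2*I*pi/3))]
      = (1/12)[(3) + (-3) + (0) + (0)] = 0/12 = 0
  <chi_3*chi_4, chi_4> = (1/12)[1*(3)*conj(3) + 3*(-1)*conj(-1) + 4*(0)*conj(0) + 4*(0)*conj(0)]
      = (1/12)[(9) + (3) + (0) + (0)] = 12/12 = 1
(Exp terms are combined using exp(i*s)*conj(exp(i*t)) = exp(i*(s-t)), and sums of them are collapsed using the identity that for every m > 1 the m distinct m-th roots of unity sum to 0, e.g. 1 + exp(2*I*pi/3) + exp(-2*I*pi/3) = 0.)
Hence the multiplicities are chi_4: 1. Dimension check: dim(chi_3)*dim(chi_4) = 1*3 = 3 and sum (mult * dim) = 1*3 = 3.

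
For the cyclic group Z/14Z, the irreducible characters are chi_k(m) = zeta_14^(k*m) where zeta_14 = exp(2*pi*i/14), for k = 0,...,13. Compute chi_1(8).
chi_1(8) = zeta_14^8 = exp(-6*I*pi/7)

Solution. chi_1(8) = zeta_14^(1*8) = zeta_14^8. Since zeta_14^14 = 1, this equals zeta_14^8 = exp(2*pi*i*8/14) = exp(-6*I*pi/7).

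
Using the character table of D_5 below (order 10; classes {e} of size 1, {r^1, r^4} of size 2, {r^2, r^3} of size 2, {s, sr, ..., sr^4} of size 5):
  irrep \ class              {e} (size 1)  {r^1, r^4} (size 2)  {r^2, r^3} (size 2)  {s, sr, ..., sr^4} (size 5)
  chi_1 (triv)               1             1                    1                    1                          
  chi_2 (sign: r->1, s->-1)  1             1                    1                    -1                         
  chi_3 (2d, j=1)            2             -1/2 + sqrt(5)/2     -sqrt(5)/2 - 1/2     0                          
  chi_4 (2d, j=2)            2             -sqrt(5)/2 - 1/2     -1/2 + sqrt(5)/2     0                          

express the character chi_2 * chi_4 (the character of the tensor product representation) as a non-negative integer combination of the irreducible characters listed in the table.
chi_2 tensor chi_4 = chi_4 (all other irreducibles have multiplicity 0).

Details: The character of a tensor product is the pointwise product (chi_2 * chi_4)(C) = chi_2(C) * chi_4(C):
  {e}: (1)*(2), {r^1, r^4}: (1)*(-sqrt(5)/2 - 1/2), {r^2, r^3}: (1)*(-1/2 + sqrt(5)/2), {s, sr, ..., sr^4}: (-1)*(0)
so (chi_2 * chi_4) takes values
  {e} -> 2, {r^1, r^4} -> -sqrt(5)/2 - 1/2, {r^2, r^3} -> -1/2 + sqrt(5)/2, {s, sr, ..., sr^4} -> 0.
Now take the inner product of this character with each irreducible chi from the table, <chi_2*chi_4, chi> = (1/10) sum_C |C| (chi_2*chi_4)(C) conj(chi(C)):
  <chi_2*chi_4, chi_1> = (1/10)[1*(2)*conj(1) + 2*(-sqrt(5)/2 - 1/2)*conj(1) + 2*(-1/2 + sqrt(5)/2)*conj(1) + 5*(0)*conj(1)]
      = (1/10)[(2) + (-sqrt(5) - 1) + (-1 + sqrt(5)) + (0)] = 0/10 = 0
  <chi_2*chi_4, chi_2> = (1/10)[1*(2)*conj(1) + 2*(-sqrt(5)/2 - 1/2)*conj(1) + 2*(-1/2 + sqrt(5)/2)*conj(1) + 5*(0)*conj(-1)]
      = (1/10)[(2) + (-sqrt(5) - 1) + (-1 + sqrt(5)) + (0)] = 0/10 = 0
  <chi_2*chi_4, chi_3> = (1/10)[1*(2)*conj(2) + 2*(-sqrt(5)/2 - 1/2)*conj(-1/2 + sqrt(5)/2) + 2*(-1/2 + sqrt(5)/2)*conj(-sqrt(5)/2 - 1/2) + 5*(0)*conj(0)]
      = (1/10)[(4) + (-2) + (-2) + (0)] = 0/10 = 0
  <chi_2*chi_4, chi_4> = (1/10)[1*(2)*conj(2) + 2*(-sqrt(5)/2 - 1/2)*conj(-sqrt(5)/2 - 1/2) + 2*(-1/2 + sqrt(5)/2)*conj(-1/2 + sqrt(5)/2) + 5*(0)*conj(0)]
      = (1/10)[(4) + (sqrt(5) + 3) + (3 - sqrt(5)) + (0)] = 10/10 = 1
Hence the multiplicities are chi_4: 1. Dimension check: dim(chi_2)*dim(chi_4) = 1*2 = 2 and sum (mult * dim) = 1*2 = 2.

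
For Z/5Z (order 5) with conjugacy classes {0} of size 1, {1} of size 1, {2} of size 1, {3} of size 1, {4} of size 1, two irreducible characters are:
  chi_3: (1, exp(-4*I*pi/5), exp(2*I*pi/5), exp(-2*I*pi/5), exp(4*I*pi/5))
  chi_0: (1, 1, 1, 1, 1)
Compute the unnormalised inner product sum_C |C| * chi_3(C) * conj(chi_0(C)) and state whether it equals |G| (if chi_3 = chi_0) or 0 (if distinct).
Sum = 0; so <chi_3, chi_0> = 0 (distinct irreducibles are orthogonal).

Explanation: Compute term by term over conjugacy classes (|C| * chi_3(C) * conj(chi_0(C))):
  1*(1)*conj(1) + 1*(exp(-4*I*pi/5))*conj(1) + 1*(exp(2*I*pi/5))*conj(1) + 1*(exp(-2*I*pi/5))*conj(1) + 1*(exp(4*I*pi/5))*conj(1)
  = (1) + (exp(-4*I*pi/5)) + (exp(2*I*pi/5)) + (exp(-2*I*pi/5)) + (exp(4*I*pi/5))
  = 0.
(Exp terms are combined using exp(i*s)*conj(exp(i*t)) = exp(i*(s-t)), and sums of them are collapsed using the identity that for every m > 1 the m distinct m-th roots of unity sum to 0, e.g. 1 + exp(2*I*pi/3) + exp(-2*I*pi/3) = 0.)
Dividing by |G| = 5 gives 0/5 = 0, matching the row-orthogonality relation <chi_3, chi_0> = [chi_3 = chi_0].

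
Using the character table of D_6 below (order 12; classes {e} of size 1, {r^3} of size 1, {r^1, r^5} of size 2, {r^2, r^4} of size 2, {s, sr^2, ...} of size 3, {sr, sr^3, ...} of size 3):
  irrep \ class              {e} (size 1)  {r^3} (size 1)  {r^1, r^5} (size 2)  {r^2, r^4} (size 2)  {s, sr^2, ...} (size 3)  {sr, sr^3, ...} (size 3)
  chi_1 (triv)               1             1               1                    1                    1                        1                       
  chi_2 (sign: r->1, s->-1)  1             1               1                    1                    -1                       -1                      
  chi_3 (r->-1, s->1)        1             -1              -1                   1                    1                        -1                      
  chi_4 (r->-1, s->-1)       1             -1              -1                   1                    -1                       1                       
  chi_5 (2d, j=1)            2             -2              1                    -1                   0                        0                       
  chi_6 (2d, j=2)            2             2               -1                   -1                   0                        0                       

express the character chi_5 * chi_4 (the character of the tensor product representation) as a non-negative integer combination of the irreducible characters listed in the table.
chi_5 tensor chi_4 = chi_6 (all other irreducibles have multiplicity 0).

Solution. The character of a tensor product is the pointwise product (chi_5 * chi_4)(C) = chi_5(C) * chi_4(C):
  {e}: (2)*(1), {r^3}: (-2)*(-1), {r^1, r^5}: (1)*(-1), {r^2, r^4}: (-1)*(1), {s, sr^2, ...}: (0)*(-1), {sr, sr^3, ...}: (0)*(1)
so (chi_5 * chi_4) takes values
  {e} -> 2, {r^3} -> 2, {r^1, r^5} -> -1, {r^2, r^4} -> -1, {s, sr^2, ...} -> 0, {sr, sr^3, ...} -> 0.
Now take the inner product of this character with each irreducible chi from the table, <chi_5*chi_4, chi> = (1/12) sum_C |C| (chi_5*chi_4)(C) conj(chi(C)):
  <chi_5*chi_4, chi_1> = (1/12)[1*(2)*conj(1) + 1*(2)*conj(1) + 2*(-1)*conj(1) + 2*(-1)*conj(1) + 3*(0)*conj(1) + 3*(0)*conj(1)]
      = (1/12)[(2) + (2) + (-2) + (-2) + (0) + (0)] = 0/12 = 0
  <chi_5*chi_4, chi_2> = (1/12)[1*(2)*conj(1) + 1*(2)*conj(1) + 2*(-1)*conj(1) + 2*(-1)*conj(1) + 3*(0)*conj(-1) + 3*(0)*conj(-1)]
      = (1/12)[(2) + (2) + (-2) + (-2) + (0) + (0)] = 0/12 = 0
  <chi_5*chi_4, chi_3> = (1/12)[1*(2)*conj(1) + 1*(2)*conj(-1) + 2*(-1)*conj(-1) + 2*(-1)*conj(1) + 3*(0)*conj(1) + 3*(0)*conj(-1)]
      = (1/12)[(2) + (-2) + (2) + (-2) + (0) + (0)] = 0/12 = 0
  <chi_5*chi_4, chi_4> = (1/12)[1*(2)*conj(1) + 1*(2)*conj(-1) + 2*(-1)*conj(-1) + 2*(-1)*conj(1) + 3*(0)*conj(-1) + 3*(0)*conj(1)]
      = (1/12)[(2) + (-2) + (2) + (-2) + (0) + (0)] = 0/12 = 0
  <chi_5*chi_4, chi_5> = (1/12)[1*(2)*conj(2) + 1*(2)*conj(-2) + 2*(-1)*conj(1) + 2*(-1)*conj(-1) + 3*(0)*conj(0) + 3*(0)*conj(0)]
      = (1/12)[(4) + (-4) + (-2) + (2) + (0) + (0)] = 0/12 = 0
  <chi_5*chi_4, chi_6> = (1/12)[1*(2)*conj(2) + 1*(2)*conj(2) + 2*(-1)*conj(-1) + 2*(-1)*conj(-1) + 3*(0)*conj(0) + 3*(0)*conj(0)]
      = (1/12)[(4) + (4) + (2) + (2) + (0) + (0)] = 12/12 = 1
Hence the multiplicities are chi_6: 1. Dimension check: dim(chi_5)*dim(chi_4) = 2*1 = 2 and sum (mult * dim) = 1*2 = 2.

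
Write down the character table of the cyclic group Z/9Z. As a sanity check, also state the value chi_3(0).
Character table of Z/9Z (irreps indexed chi_0,...,chi_8 with chi_k(m) = zeta_9^(k*m), zeta_9 = exp(2*pi*i/9)):
  irrep \ class  {0} (size 1)  {1} (size 1)    {2} (size 1)    {3} (size 1)    {4} (size 1)    {5} (size 1)    {6} (size 1)    {7} (size 1)    {8} (size 1)  
  chi_0          1             1               1               1               1               1               1               1               1             
  chi_1          1             exp(2*I*pi/9)   exp(4*I*pi/9)   exp(2*I*pi/3)   exp(8*I*pi/9)   exp(-8*I*pi/9)  exp(-2*I*pi/3)  exp(-4*I*pi/9)  exp(-2*I*pi/9)
  chi_2          1             exp(4*I*pi/9)   exp(8*I*pi/9)   exp(-2*I*pi/3)  exp(-2*I*pi/9)  exp(2*I*pi/9)   exp(2*I*pi/3)   exp(-8*I*pi/9)  exp(-4*I*pi/9)
  chi_3          1             exp(2*I*pi/3)   exp(-2*I*pi/3)  1               exp(2*I*pi/3)   exp(-2*I*pi/3)  1               exp(2*I*pi/3)   exp(-2*I*pi/3)
  chi_4          1             exp(8*I*pi/9)   exp(-2*I*pi/9)  exp(2*I*pi/3)   exp(-4*I*pi/9)  exp(4*I*pi/9)   exp(-2*I*pi/3)  exp(2*I*pi/9)   exp(-8*I*pi/9)
  chi_5          1             exp(-8*I*pi/9)  exp(2*I*pi/9)   exp(-2*I*pi/3)  exp(4*I*pi/9)   exp(-4*I*pi/9)  exp(2*I*pi/3)   exp(-2*I*pi/9)  exp(8*I*pi/9) 
  chi_6          1             exp(-2*I*pi/3)  exp(2*I*pi/3)   1               exp(-2*I*pi/3)  exp(2*I*pi/3)   1               exp(-2*I*pi/3)  exp(2*I*pi/3) 
  chi_7          1             exp(-4*I*pi/9)  exp(-8*I*pi/9)  exp(2*I*pi/3)   exp(2*I*pi/9)   exp(-2*I*pi/9)  exp(-2*I*pi/3)  exp(8*I*pi/9)   exp(4*I*pi/9) 
  chi_8          1             exp(-2*I*pi/9)  exp(-4*I*pi/9)  exp(-2*I*pi/3)  exp(-8*I*pi/9)  exp(8*I*pi/9)   exp(2*I*pi/3)   exp(4*I*pi/9)   exp(2*I*pi/9) 

Spot check: chi_3(0) = zeta_9^(3*0) = zeta_9^0 = 1.

Justification: Z/9Z is abelian, so all 9 irreducible complex representations are 1-dimensional. They are given by chi_k(m) = zeta_9^(k*m) for k = 0,...,8. Row orthogonality: sum_m chi_k(m) conj(chi_l(m)) = 9 * [k = l].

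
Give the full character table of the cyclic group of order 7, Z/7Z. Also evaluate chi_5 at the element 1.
Character table of Z/7Z (irreps indexed chi_0,...,chi_6 with chi_k(m) = zeta_7^(k*m), zeta_7 = exp(2*pi*i/7)):
  irrep \ class  {0} (size 1)  {1} (size 1)    {2} (size 1)    {3} (size 1)    {4} (size 1)    {5} (size 1)    {6} (size 1)  
  chi_0          1             1               1               1               1               1               1             
  chi_1          1             exp(2*I*pi/7)   exp(4*I*pi/7)   exp(6*I*pi/7)   exp(-6*I*pi/7)  exp(-4*I*pi/7)  exp(-2*I*pi/7)
  chi_2          1             exp(4*I*pi/7)   exp(-6*I*pi/7)  exp(-2*I*pi/7)  exp(2*I*pi/7)   exp(6*I*pi/7)   exp(-4*I*pi/7)
  chi_3          1             exp(6*I*pi/7)   exp(-2*I*pi/7)  exp(4*I*pi/7)   exp(-4*I*pi/7)  exp(2*I*pi/7)   exp(-6*I*pi/7)
  chi_4          1             exp(-6*I*pi/7)  exp(2*I*pi/7)   exp(-4*I*pi/7)  exp(4*I*pi/7)   exp(-2*I*pi/7)  exp(6*I*pi/7) 
  chi_5          1             exp(-4*I*pi/7)  exp(6*I*pi/7)   exp(2*I*pi/7)   exp(-2*I*pi/7)  exp(-6*I*pi/7)  exp(4*I*pi/7) 
  chi_6          1             exp(-2*I*pi/7)  exp(-4*I*pi/7)  exp(-6*I*pi/7)  exp(6*I*pi/7)   exp(4*I*pi/7)   exp(2*I*pi/7) 

Spot check: chi_5(1) = zeta_7^(5*1) = zeta_7^5 = exp(-4*I*pi/7).

Argument: Z/7Z is abelian, so all 7 irreducible complex representations are 1-dimensional. They are given by chi_k(m) = zeta_7^(k*m) for k = 0,...,6. Row orthogonality: sum_m chi_k(m) conj(chi_l(m)) = 7 * [k = l].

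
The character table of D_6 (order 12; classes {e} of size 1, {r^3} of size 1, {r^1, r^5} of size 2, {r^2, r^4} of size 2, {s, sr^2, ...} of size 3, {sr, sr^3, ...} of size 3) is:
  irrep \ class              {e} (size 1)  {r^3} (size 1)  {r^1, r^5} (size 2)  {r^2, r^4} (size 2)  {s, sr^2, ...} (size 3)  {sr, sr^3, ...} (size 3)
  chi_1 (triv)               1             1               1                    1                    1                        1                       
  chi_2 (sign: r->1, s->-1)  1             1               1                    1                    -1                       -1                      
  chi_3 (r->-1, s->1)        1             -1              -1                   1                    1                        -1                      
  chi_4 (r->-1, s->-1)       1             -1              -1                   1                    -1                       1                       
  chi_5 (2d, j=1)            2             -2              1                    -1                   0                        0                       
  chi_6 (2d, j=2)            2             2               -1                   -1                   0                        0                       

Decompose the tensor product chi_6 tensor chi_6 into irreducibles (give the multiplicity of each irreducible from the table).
chi_6 tensor chi_6 = chi_1 + chi_2 + chi_6 (all other irreducibles have multiplicity 0).

Solution. The character of a tensor product is the pointwise product (chi_6 * chi_6)(C) = chi_6(C) * chi_6(C):
  {e}: (2)*(2), {r^3}: (2)*(2), {r^1, r^5}: (-1)*(-1), {r^2, r^4}: (-1)*(-1), {s, sr^2, ...}: (0)*(0), {sr, sr^3, ...}: (0)*(0)
so (chi_6 * chi_6) takes values
  {e} -> 4, {r^3} -> 4, {r^1, r^5} -> 1, {r^2, r^4} -> 1, {s, sr^2, ...} -> 0, {sr, sr^3, ...} -> 0.
Now take the inner product of this character with each irreducible chi from the table, <chi_6*chi_6, chi> = (1/12) sum_C |C| (chi_6*chi_6)(C) conj(chi(C)):
  <chi_6*chi_6, chi_1> = (1/12)[1*(4)*conj(1) + 1*(4)*conj(1) + 2*(1)*conj(1) + 2*(1)*conj(1) + 3*(0)*conj(1) + 3*(0)*conj(1)]
      = (1/12)[(4) + (4) + (2) + (2) + (0) + (0)] = 12/12 = 1
  <chi_6*chi_6, chi_2> = (1/12)[1*(4)*conj(1) + 1*(4)*conj(1) + 2*(1)*conj(1) + 2*(1)*conj(1) + 3*(0)*conj(-1) + 3*(0)*conj(-1)]
      = (1/12)[(4) + (4) + (2) + (2) + (0) + (0)] = 12/12 = 1
  <chi_6*chi_6, chi_3> = (1/12)[1*(4)*conj(1) + 1*(4)*conj(-1) + 2*(1)*conj(-1) + 2*(1)*conj(1) + 3*(0)*conj(1) + 3*(0)*conj(-1)]
      = (1/12)[(4) + (-4) + (-2) + (2) + (0) + (0)] = 0/12 = 0
  <chi_6*chi_6, chi_4> = (1/12)[1*(4)*conj(1) + 1*(4)*conj(-1) + 2*(1)*conj(-1) + 2*(1)*conj(1) + 3*(0)*conj(-1) + 3*(0)*conj(1)]
      = (1/12)[(4) + (-4) + (-2) + (2) + (0) + (0)] = 0/12 = 0
  <chi_6*chi_6, chi_5> = (1/12)[1*(4)*conj(2) + 1*(4)*conj(-2) + 2*(1)*conj(1) + 2*(1)*conj(-1) + 3*(0)*conj(0) + 3*(0)*conj(0)]
      = (1/12)[(8) + (-8) + (2) + (-2) + (0) + (0)] = 0/12 = 0
  <chi_6*chi_6, chi_6> = (1/12)[1*(4)*conj(2) + 1*(4)*conj(2) + 2*(1)*conj(-1) + 2*(1)*conj(-1) + 3*(0)*conj(0) + 3*(0)*conj(0)]
      = (1/12)[(8) + (8) + (-2) + (-2) + (0) + (0)] = 12/12 = 1
Hence the multiplicities are chi_1: 1, chi_2: 1, chi_6: 1. Dimension check: dim(chi_6)*dim(chi_6) = 2*2 = 4 and sum (mult * dim) = 1*1 + 1*1 + 1*2 = 4.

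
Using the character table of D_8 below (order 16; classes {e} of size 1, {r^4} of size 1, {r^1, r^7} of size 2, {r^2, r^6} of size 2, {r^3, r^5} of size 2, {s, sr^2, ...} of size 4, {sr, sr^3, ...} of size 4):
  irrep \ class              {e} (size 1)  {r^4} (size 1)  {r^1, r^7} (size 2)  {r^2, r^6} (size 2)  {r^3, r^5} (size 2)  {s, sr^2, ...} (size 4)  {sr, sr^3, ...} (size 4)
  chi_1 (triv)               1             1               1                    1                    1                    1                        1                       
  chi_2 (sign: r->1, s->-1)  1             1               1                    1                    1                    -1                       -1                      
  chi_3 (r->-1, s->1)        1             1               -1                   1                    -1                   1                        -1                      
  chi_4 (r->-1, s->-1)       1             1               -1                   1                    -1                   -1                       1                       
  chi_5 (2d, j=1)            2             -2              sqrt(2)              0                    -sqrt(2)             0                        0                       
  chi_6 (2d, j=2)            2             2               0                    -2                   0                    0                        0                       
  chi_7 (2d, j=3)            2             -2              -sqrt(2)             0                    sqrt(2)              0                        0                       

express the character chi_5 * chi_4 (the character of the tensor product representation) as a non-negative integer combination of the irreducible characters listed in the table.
chi_5 tensor chi_4 = chi_7 (all other irreducibles have multiplicity 0).

Explanation: The character of a tensor product is the pointwise product (chi_5 * chi_4)(C) = chi_5(C) * chi_4(C):
  {e}: (2)*(1), {r^4}: (-2)*(1), {r^1, r^7}: (sqrt(2))*(-1), {r^2, r^6}: (0)*(1), {r^3, r^5}: (-sqrt(2))*(-1), {s, sr^2, ...}: (0)*(-1), {sr, sr^3, ...}: (0)*(1)
so (chi_5 * chi_4) takes values
  {e} -> 2, {r^4} -> -2, {r^1, r^7} -> -sqrt(2), {r^2, r^6} -> 0, {r^3, r^5} -> sqrt(2), {s, sr^2, ...} -> 0, {sr, sr^3, ...} -> 0.
Now take the inner product of this character with each irreducible chi from the table, <chi_5*chi_4, chi> = (1/16) sum_C |C| (chi_5*chi_4)(C) conj(chi(C)):
  <chi_5*chi_4, chi_1> = (1/16)[1*(2)*conj(1) + 1*(-2)*conj(1) + 2*(-sqrt(2))*conj(1) + 2*(0)*conj(1) + 2*(sqrt(2))*conj(1) + 4*(0)*conj(1) + 4*(0)*conj(1)]
      = (1/16)[(2) + (-2) + (-2*sqrt(2)) + (0) + (2*sqrt(2)) + (0) + (0)] = 0/16 = 0
  <chi_5*chi_4, chi_2> = (1/16)[1*(2)*conj(1) + 1*(-2)*conj(1) + 2*(-sqrt(2))*conj(1) + 2*(0)*conj(1) + 2*(sqrt(2))*conj(1) + 4*(0)*conj(-1) + 4*(0)*conj(-1)]
      = (1/16)[(2) + (-2) + (-2*sqrt(2)) + (0) + (2*sqrt(2)) + (0) + (0)] = 0/16 = 0
  <chi_5*chi_4, chi_3> = (1/16)[1*(2)*conj(1) + 1*(-2)*conj(1) + 2*(-sqrt(2))*conj(-1) + 2*(0)*conj(1) + 2*(sqrt(2))*conj(-1) + 4*(0)*conj(1) + 4*(0)*conj(-1)]
      = (1/16)[(2) + (-2) + (2*sqrt(2)) + (0) + (-2*sqrt(2)) + (0) + (0)] = 0/16 = 0
  <chi_5*chi_4, chi_4> = (1/16)[1*(2)*conj(1) + 1*(-2)*conj(1) + 2*(-sqrt(2))*conj(-1) + 2*(0)*conj(1) + 2*(sqrt(2))*conj(-1) + 4*(0)*conj(-1) + 4*(0)*conj(1)]
      = (1/16)[(2) + (-2) + (2*sqrt(2)) + (0) + (-2*sqrt(2)) + (0) + (0)] = 0/16 = 0
  <chi_5*chi_4, chi_5> = (1/16)[1*(2)*conj(2) + 1*(-2)*conj(-2) + 2*(-sqrt(2))*conj(sqrt(2)) + 2*(0)*conj(0) + 2*(sqrt(2))*conj(-sqrt(2)) + 4*(0)*conj(0) + 4*(0)*conj(0)]
      = (1/16)[(4) + (4) + (-4) + (0) + (-4) + (0) + (0)] = 0/16 = 0
  <chi_5*chi_4, chi_6> = (1/16)[1*(2)*conj(2) + 1*(-2)*conj(2) + 2*(-sqrt(2))*conj(0) + 2*(0)*conj(-2) + 2*(sqrt(2))*conj(0) + 4*(0)*conj(0) + 4*(0)*conj(0)]
      = (1/16)[(4) + (-4) + (0) + (0) + (0) + (0) + (0)] = 0/16 = 0
  <chi_5*chi_4, chi_7> = (1/16)[1*(2)*conj(2) + 1*(-2)*conj(-2) + 2*(-sqrt(2))*conj(-sqrt(2)) + 2*(0)*conj(0) + 2*(sqrt(2))*conj(sqrt(2)) + 4*(0)*conj(0) + 4*(0)*conj(0)]
      = (1/16)[(4) + (4) + (4) + (0) + (4) + (0) + (0)] = 16/16 = 1
Hence the multiplicities are chi_7: 1. Dimension check: dim(chi_5)*dim(chi_4) = 2*1 = 2 and sum (mult * dim) = 1*2 = 2.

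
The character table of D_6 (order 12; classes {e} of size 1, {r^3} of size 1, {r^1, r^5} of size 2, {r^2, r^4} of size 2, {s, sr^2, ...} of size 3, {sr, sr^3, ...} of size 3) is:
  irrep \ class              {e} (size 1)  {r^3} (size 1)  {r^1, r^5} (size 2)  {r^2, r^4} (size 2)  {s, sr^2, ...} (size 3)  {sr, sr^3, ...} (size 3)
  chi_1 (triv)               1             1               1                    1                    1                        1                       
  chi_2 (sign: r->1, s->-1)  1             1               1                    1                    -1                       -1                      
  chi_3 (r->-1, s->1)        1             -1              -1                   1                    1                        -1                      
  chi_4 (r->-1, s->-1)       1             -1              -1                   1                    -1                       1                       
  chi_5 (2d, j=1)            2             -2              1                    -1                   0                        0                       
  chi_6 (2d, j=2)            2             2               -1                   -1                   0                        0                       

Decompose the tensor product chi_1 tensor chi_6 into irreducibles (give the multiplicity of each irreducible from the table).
chi_1 tensor chi_6 = chi_6 (all other irreducibles have multiplicity 0).

Justification: The character of a tensor product is the pointwise product (chi_1 * chi_6)(C) = chi_1(C) * chi_6(C):
  {e}: (1)*(2), {r^3}: (1)*(2), {r^1, r^5}: (1)*(-1), {r^2, r^4}: (1)*(-1), {s, sr^2, ...}: (1)*(0), {sr, sr^3, ...}: (1)*(0)
so (chi_1 * chi_6) takes values
  {e} -> 2, {r^3} -> 2, {r^1, r^5} -> -1, {r^2, r^4} -> -1, {s, sr^2, ...} -> 0, {sr, sr^3, ...} -> 0.
Now take the inner product of this character with each irreducible chi from the table, <chi_1*chi_6, chi> = (1/12) sum_C |C| (chi_1*chi_6)(C) conj(chi(C)):
  <chi_1*chi_6, chi_1> = (1/12)[1*(2)*conj(1) + 1*(2)*conj(1) + 2*(-1)*conj(1) + 2*(-1)*conj(1) + 3*(0)*conj(1) + 3*(0)*conj(1)]
      = (1/12)[(2) + (2) + (-2) + (-2) + (0) + (0)] = 0/12 = 0
  <chi_1*chi_6, chi_2> = (1/12)[1*(2)*conj(1) + 1*(2)*conj(1) + 2*(-1)*conj(1) + 2*(-1)*conj(1) + 3*(0)*conj(-1) + 3*(0)*conj(-1)]
      = (1/12)[(2) + (2) + (-2) + (-2) + (0) + (0)] = 0/12 = 0
  <chi_1*chi_6, chi_3> = (1/12)[1*(2)*conj(1) + 1*(2)*conj(-1) + 2*(-1)*conj(-1) + 2*(-1)*conj(1) + 3*(0)*conj(1) + 3*(0)*conj(-1)]
      = (1/12)[(2) + (-2) + (2) + (-2) + (0) + (0)] = 0/12 = 0
  <chi_1*chi_6, chi_4> = (1/12)[1*(2)*conj(1) + 1*(2)*conj(-1) + 2*(-1)*conj(-1) + 2*(-1)*conj(1) + 3*(0)*conj(-1) + 3*(0)*conj(1)]
      = (1/12)[(2) + (-2) + (2) + (-2) + (0) + (0)] = 0/12 = 0
  <chi_1*chi_6, chi_5> = (1/12)[1*(2)*conj(2) + 1*(2)*conj(-2) + 2*(-1)*conj(1) + 2*(-1)*conj(-1) + 3*(0)*conj(0) + 3*(0)*conj(0)]
      = (1/12)[(4) + (-4) + (-2) + (2) + (0) + (0)] = 0/12 = 0
  <chi_1*chi_6, chi_6> = (1/12)[1*(2)*conj(2) + 1*(2)*conj(2) + 2*(-1)*conj(-1) + 2*(-1)*conj(-1) + 3*(0)*conj(0) + 3*(0)*conj(0)]
      = (1/12)[(4) + (4) + (2) + (2) + (0) + (0)] = 12/12 = 1
Hence the multiplicities are chi_6: 1. Dimension check: dim(chi_1)*dim(chi_6) = 1*2 = 2 and sum (mult * dim) = 1*2 = 2.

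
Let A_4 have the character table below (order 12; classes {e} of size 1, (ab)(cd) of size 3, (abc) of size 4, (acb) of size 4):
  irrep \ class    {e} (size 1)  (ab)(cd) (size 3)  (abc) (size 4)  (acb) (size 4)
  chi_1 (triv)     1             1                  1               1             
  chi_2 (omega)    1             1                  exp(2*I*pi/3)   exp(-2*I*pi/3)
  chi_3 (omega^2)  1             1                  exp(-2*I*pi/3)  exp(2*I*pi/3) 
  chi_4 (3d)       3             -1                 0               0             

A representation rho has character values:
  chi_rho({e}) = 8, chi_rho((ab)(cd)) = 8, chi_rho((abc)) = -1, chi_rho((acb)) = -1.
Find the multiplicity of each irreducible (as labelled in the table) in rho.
Multiplicities: chi_1: 2, chi_2: 3, chi_3: 3, chi_4: 0.

Why: Use <chi_rho, chi> = (1/|G|) sum_C |C| * chi_rho(C) * conj(chi(C)) with |G| = 12 for each irreducible chi in the table:
  <chi_rho, chi_1> = (1/12)[1*(8)*conj(1) + 3*(8)*conj(1) + 4*(-1)*conj(1) + 4*(-1)*conj(1)]
      = (1/12)[(8) + (24) + (-4) + (-4)] = 24/12 = 2
  <chi_rho, chi_2> = (1/12)[1*(8)*conj(1) + 3*(8)*conj(1) + 4*(-1)*conj(exp(2*I*pi/3)) + 4*(-1)*conj(exp(-2*I*pi/3))]
      = (1/12)[(8) + (24) + (12 + 8*exp(-2*I*pi/3) + 12*exp(2*I*pi/3)) + (12 + 12*exp(-2*I*pi/3) + 8*exp(2*I*pi/3))] = 36/12 = 3
  <chi_rho, chi_3> = (1/12)[1*(8)*conj(1) + 3*(8)*conj(1) + 4*(-1)*conj(exp(-2*I*pi/3)) + 4*(-1)*conj(exp(2*I*pi/3))]
      = (1/12)[(8) + (24) + (12 + 12*exp(-2*I*pi/3) + 8*exp(2*I*pi/3)) + (12 + 8*exp(-2*I*pi/3) + 12*exp(2*I*pi/3))] = 36/12 = 3
  <chi_rho, chi_4> = (1/12)[1*(8)*conj(3) + 3*(8)*conj(-1) + 4*(-1)*conj(0) + 4*(-1)*conj(0)]
      = (1/12)[(24) + (-24) + (0) + (0)] = 0/12 = 0
(Exp terms are combined using exp(i*s)*conj(exp(i*t)) = exp(i*(s-t)), and sums of them are collapsed using the identity that for every m > 1 the m distinct m-th roots of unity sum to 0, e.g. 1 + exp(2*I*pi/3) + exp(-2*I*pi/3) = 0.)
Dimension check: dim(rho) = sum (mult * dim) = 2*1 + 3*1 + 3*1 + 0*3 = 8 = chi_rho(e) = 8.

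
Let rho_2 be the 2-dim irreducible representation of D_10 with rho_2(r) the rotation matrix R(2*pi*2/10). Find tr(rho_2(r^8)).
chi_{rho_2}(r^8) = 2*cos(2*pi*2*8/10) = -sqrt(5)/2 - 1/2

Solution. rho_2(r^8) is rotation by angle 2*pi*2*8/10, whose trace is 2*cos(2*pi*2*8/10) = -sqrt(5)/2 - 1/2.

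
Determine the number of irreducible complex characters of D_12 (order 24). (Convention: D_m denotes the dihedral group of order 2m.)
9

Reasoning: The number of irreducible complex representations of a finite group equals its number of conjugacy classes. D_12 has 9 conjugacy classes (n/2 + 3 for n even), so D_12 (order 24) has exactly 9 irreducible complex representations.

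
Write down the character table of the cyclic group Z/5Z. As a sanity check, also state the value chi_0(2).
Character table of Z/5Z (irreps indexed chi_0,...,chi_4 with chi_k(m) = zeta_5^(k*m), zeta_5 = exp(2*pi*i/5)):
  irrep \ class  {0} (size 1)  {1} (size 1)    {2} (size 1)    {3} (size 1)    {4} (size 1)  
  chi_0          1             1               1               1               1             
  chi_1          1             exp(2*I*pi/5)   exp(4*I*pi/5)   exp(-4*I*pi/5)  exp(-2*I*pi/5)
  chi_2          1             exp(4*I*pi/5)   exp(-2*I*pi/5)  exp(2*I*pi/5)   exp(-4*I*pi/5)
  chi_3          1             exp(-4*I*pi/5)  exp(2*I*pi/5)   exp(-2*I*pi/5)  exp(4*I*pi/5) 
  chi_4          1             exp(-2*I*pi/5)  exp(-4*I*pi/5)  exp(4*I*pi/5)   exp(2*I*pi/5) 

Spot check: chi_0(2) = zeta_5^(0*2) = zeta_5^0 = 1.

Derivation: Z/5Z is abelian, so all 5 irreducible complex representations are 1-dimensional. They are given by chi_k(m) = zeta_5^(k*m) for k = 0,...,4. Row orthogonality: sum_m chi_k(m) conj(chi_l(m)) = 5 * [k = l].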